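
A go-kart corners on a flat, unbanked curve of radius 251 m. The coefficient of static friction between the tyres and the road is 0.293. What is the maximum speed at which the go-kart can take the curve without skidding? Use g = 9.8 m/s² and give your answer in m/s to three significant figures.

26.8 m/s

The only inward force on a level bend is static friction, so at the limit f_s = μ_s N = μ_s m g = m v²/r.
Mass cancels: v_max = √(μ_s g r) = √(0.293 × 9.8 × 251) = √720.7 = 26.85 m/s.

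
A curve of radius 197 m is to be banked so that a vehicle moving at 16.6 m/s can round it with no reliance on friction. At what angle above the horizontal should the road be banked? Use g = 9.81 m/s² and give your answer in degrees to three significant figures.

With no friction, the horizontal component of the normal force provides the centripetal force: N sinθ = mv²/r, while N cosθ = mg vertically.
Dividing: tanθ = v²/(r g) = (16.6)²/(197 × 9.81) = 275.6/1933 = 0.1426.
θ = arctan(0.1426) = 8.115°.

8.11°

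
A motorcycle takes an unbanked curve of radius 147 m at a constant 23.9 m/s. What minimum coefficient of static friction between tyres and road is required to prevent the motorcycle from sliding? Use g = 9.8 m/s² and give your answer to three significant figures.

Friction provides the centripetal force: μ_s m g = m v²/r, so μ_s = v²/(g r) = (23.90)²/(9.8 × 147) = 571.2/1441 = 0.3965.

0.397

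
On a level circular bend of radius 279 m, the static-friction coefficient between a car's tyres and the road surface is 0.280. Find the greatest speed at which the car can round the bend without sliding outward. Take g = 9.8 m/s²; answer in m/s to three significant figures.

27.7 m/s

On a flat curve, static friction is the only horizontal force, so it must supply the full centripetal force: μ_s m g = m v²/r.
Mass cancels: v_max = √(μ_s g r) = √(0.280 × 9.8 × 279) = √765.6 = 27.67 m/s.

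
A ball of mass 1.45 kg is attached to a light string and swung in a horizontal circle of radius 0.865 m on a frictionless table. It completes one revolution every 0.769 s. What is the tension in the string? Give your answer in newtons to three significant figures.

v = 2πr/T = 2π × 0.865/0.769 = 7.068 m/s.
The tension is the only horizontal force, so it supplies the full centripetal force: T = m v²/r = 1.45 × (7.068)²/0.865 = 1.45 × 49.95/0.865 = 83.73 N.

83.7 N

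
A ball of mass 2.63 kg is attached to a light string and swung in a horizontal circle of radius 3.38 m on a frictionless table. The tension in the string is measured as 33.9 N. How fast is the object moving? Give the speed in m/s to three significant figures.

T = m v²/r ⇒ v = √(T r / m) = √(33.9 × 3.38 / 2.63) = √43.57 = 6.601 m/s.

6.60 m/s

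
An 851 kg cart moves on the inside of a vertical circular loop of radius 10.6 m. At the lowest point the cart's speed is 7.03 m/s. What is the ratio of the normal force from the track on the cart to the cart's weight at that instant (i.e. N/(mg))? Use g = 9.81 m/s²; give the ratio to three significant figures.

At the bottom, N − mg = mv²/r, so N = m(v²/r + g) and N/(mg) = v²/(rg) + 1 = (7.03)²/(10.6 × 9.81) + 1 = 0.4753 + 1 = 1.475.

1.48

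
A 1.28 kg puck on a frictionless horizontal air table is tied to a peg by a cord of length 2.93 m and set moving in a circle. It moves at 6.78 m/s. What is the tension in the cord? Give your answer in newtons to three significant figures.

20.1 N

The tension is the only horizontal force, so it supplies the full centripetal force: T = m v²/r = 1.28 × (6.780)²/2.93 = 1.28 × 45.97/2.93 = 20.08 N.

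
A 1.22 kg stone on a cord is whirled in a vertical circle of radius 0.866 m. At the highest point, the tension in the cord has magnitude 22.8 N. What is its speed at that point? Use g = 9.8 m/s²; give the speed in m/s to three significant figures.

At the top, T + mg = mv²/r, so v = √(r(T/m + g)) = √(0.866 × (22.8/1.22 + 9.8)) = √(0.866 × 28.49) = √24.67 = 4.967 m/s.

4.97 m/s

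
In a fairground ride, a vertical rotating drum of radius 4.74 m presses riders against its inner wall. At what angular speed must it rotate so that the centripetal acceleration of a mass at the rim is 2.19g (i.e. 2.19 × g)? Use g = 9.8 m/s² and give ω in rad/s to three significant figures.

Centripetal acceleration a_c = ω²r. Setting ω²r = 2.19g:
ω = √(2.19g / r) = √(2.19 × 9.8 / 4.74) = √4.528 = 2.128 rad/s.

2.13 rad/s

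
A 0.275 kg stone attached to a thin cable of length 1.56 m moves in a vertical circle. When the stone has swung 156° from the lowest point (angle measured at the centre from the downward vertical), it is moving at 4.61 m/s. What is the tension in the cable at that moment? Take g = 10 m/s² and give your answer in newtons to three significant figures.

Take the radial direction toward the centre of the circle as positive. The component of the weight along the string toward the centre is −mg cos φ (φ measured from the bottom), so Newton's second law along the string gives T − mg cos φ = m v²/r.
cos 156° = -0.9135, so T = m(v²/r + g cos φ) = 0.275 × ((4.61)²/1.56 + 10.0 × -0.9135) = 0.275 × (13.62 + (-9.135)) = 0.275 × 4.488 = 1.234 N.

1.23 N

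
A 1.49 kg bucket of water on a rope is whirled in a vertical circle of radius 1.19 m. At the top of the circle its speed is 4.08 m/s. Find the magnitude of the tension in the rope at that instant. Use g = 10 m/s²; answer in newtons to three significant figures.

At the top, both T and the weight mg point inward (toward the centre), so T + mg = mv²/r.
T = m(v²/r − g) = 1.49 × ((4.08)²/1.19 − 10.0) = 1.49 × (13.99 − 10.0) = 1.49 × 3.989 = 5.943 N.

5.94 N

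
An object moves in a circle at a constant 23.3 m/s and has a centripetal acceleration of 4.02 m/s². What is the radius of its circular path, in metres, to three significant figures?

135 m

a_c = v²/r ⇒ r = v²/a_c = (23.3)²/4.02 = 542.9/4.02 = 135.0 m.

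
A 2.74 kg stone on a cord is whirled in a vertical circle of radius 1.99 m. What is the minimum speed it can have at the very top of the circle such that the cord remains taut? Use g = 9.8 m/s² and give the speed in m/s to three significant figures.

At the highest point the centre is directly below, so both the weight and T act inward: T + mg = mv²/r.
At minimum speed T → 0, so mg = mv_min²/r ⇒ v_min = √(g r) = √(9.8 × 1.99) = 4.416 m/s.

4.42 m/s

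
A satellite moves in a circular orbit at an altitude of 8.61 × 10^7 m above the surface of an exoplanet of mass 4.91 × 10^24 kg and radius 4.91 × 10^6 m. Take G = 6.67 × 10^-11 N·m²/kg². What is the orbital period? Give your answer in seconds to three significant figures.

301000 s

r = R + h = 4.91 × 10^6 + 8.61 × 10^7 = 9.101 × 10^7 m. Gravity provides the centripetal force: G M m / r² = m v² / r ⇒ v = √(GM/r) = 1897 m/s.
T = 2πr/v = 2π × 9.101 × 10^7 / 1897 = 301400 s.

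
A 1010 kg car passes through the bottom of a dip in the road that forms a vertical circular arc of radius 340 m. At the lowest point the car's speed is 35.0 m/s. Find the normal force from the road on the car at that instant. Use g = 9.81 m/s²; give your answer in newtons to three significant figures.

At the lowest point, N points up (toward the centre) and the weight mg points down (away from the centre), so the net inward force is N − mg = mv²/r.
N = m(v²/r + g) = 1010 × ((35.0)²/340 + 9.81) = 1010 × (3.603 + 9.81) = 1010 × 13.41 = 13550 N.

13500 N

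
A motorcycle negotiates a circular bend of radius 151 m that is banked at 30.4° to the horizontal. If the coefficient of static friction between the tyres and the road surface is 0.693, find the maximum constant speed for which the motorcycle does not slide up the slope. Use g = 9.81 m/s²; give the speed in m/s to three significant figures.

At the maximum speed, friction acts down the slope at its limiting value f = μN. Radially (horizontal, toward centre): N sinθ + μN cosθ = mv²/r. Vertically: N cosθ − μN sinθ = mg.
Dividing: v² = r g (sinθ + μcosθ)/(cosθ − μsinθ).
sinθ + μcosθ = 0.5060 + 0.693×0.8625 = 1.104; cosθ − μsinθ = 0.8625 − 0.693×0.5060 = 0.5118.
v² = 151 × 9.81 × 1.104/0.5118 = 3194 m²/s², so v = 56.52 m/s.

56.5 m/s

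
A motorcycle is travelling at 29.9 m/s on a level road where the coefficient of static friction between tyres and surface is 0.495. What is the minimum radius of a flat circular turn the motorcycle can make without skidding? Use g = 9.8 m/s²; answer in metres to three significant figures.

184 m

At the limit, μ_s m g = m v²/r, so r_min = v²/(μ_s g) = (29.9)²/(0.495 × 9.8) = 894.0/4.851 = 184.3 m.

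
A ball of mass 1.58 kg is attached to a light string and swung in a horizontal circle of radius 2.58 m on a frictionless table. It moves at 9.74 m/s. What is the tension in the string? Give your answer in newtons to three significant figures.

The tension is the only horizontal force, so it supplies the full centripetal force: T = m v²/r = 1.58 × (9.740)²/2.58 = 1.58 × 94.87/2.58 = 58.10 N.

58.1 N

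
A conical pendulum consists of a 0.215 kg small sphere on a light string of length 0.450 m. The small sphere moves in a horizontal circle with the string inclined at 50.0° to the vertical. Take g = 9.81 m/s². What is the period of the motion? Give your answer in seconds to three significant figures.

r = L sinθ = 0.3447 m. From T sinθ = mω²r and T cosθ = mg: tanθ = ω²r/g, so ω² = g tanθ / r = g/(L cosθ).
ω = √(g/(L cosθ)) = √(9.81/(0.450 × 0.6428)) = √33.91 = 5.824 rad/s.
Period = 2π/ω = 1.079 s.

1.08 s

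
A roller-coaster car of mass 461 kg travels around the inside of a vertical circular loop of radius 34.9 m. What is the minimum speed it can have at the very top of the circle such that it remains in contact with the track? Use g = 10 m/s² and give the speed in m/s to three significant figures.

At the highest point the centre is directly below, so both the weight and N act inward: N + mg = mv²/r.
At minimum speed N → 0, so mg = mv_min²/r ⇒ v_min = √(g r) = √(10.0 × 34.9) = 18.68 m/s.

18.7 m/s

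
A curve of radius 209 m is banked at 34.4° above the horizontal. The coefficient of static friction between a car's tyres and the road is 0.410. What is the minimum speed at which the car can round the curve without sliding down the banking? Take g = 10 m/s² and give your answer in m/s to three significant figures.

21.2 m/s

At the minimum speed, friction acts up the slope at its limiting value f = μN. Radially (horizontal, toward centre): N sinθ − μN cosθ = mv²/r. Vertically: N cosθ + μN sinθ = mg.
Dividing: v² = r g (sinθ − μcosθ)/(cosθ + μsinθ).
sinθ − μcosθ = 0.5650 − 0.410×0.8251 = 0.2267; cosθ + μsinθ = 0.8251 + 0.410×0.5650 = 1.057.
v² = 209 × 10.0 × 0.2267/1.057 = 448.3 m²/s², so v = 21.17 m/s.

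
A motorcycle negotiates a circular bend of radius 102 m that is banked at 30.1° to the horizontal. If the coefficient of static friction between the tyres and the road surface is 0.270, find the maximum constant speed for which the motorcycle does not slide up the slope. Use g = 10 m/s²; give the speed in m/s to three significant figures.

At the maximum speed, friction acts down the slope at its limiting value f = μN. Radially (horizontal, toward centre): N sinθ + μN cosθ = mv²/r. Vertically: N cosθ − μN sinθ = mg.
Dividing: v² = r g (sinθ + μcosθ)/(cosθ − μsinθ).
sinθ + μcosθ = 0.5015 + 0.270×0.8652 = 0.7351; cosθ − μsinθ = 0.8652 − 0.270×0.5015 = 0.7297.
v² = 102 × 10.0 × 0.7351/0.7297 = 1027 m²/s², so v = 32.05 m/s.

32.1 m/s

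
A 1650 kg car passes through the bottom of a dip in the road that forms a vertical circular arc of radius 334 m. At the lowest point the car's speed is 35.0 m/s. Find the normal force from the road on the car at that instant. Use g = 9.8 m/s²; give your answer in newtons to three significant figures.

At the lowest point, N points up (toward the centre) and the weight mg points down (away from the centre), so the net inward force is N − mg = mv²/r.
N = m(v²/r + g) = 1650 × ((35.0)²/334 + 9.8) = 1650 × (3.668 + 9.8) = 1650 × 13.47 = 22220 N.

22200 N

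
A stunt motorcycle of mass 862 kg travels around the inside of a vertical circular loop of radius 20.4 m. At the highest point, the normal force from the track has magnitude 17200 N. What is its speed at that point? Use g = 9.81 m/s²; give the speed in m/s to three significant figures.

At the top, N + mg = mv²/r, so v = √(r(N/m + g)) = √(20.4 × (17200/862 + 9.81)) = √(20.4 × 29.76) = √607.2 = 24.64 m/s.

24.6 m/s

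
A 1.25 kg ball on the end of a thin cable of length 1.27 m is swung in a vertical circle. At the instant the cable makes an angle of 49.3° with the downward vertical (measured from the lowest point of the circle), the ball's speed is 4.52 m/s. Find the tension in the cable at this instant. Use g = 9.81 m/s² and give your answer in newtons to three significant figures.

28.1 N

Take the radial direction toward the centre of the circle as positive. The component of the weight along the string toward the centre is −mg cos φ (φ measured from the bottom), so Newton's second law along the string gives T − mg cos φ = m v²/r.
cos 49.3° = 0.6521, so T = m(v²/r + g cos φ) = 1.25 × ((4.52)²/1.27 + 9.81 × 0.6521) = 1.25 × (16.09 + (6.397)) = 1.25 × 22.48 = 28.11 N.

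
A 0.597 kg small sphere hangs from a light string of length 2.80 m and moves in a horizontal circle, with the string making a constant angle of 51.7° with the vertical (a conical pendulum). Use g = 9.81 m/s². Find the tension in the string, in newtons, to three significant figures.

Vertically the bob has no acceleration, so T cosθ = mg.
T = mg/cosθ = 0.597 × 9.81 / cos 51.7° = 5.857/0.6198 = 9.449 N.

9.45 N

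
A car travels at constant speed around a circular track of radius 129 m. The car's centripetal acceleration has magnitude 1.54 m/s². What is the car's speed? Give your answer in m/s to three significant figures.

14.1 m/s

a_c = v²/r ⇒ v = √(a_c · r) = √(1.54 × 129) = √198.7 = 14.09 m/s.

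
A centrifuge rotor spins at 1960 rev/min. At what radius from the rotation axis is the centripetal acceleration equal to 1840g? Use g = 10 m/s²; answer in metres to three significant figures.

ω = 1960 rev/min × 2π/60 = 205.3 rad/s.
a_c = ω²r = 1840g ⇒ r = 1840 × 10.0 / (205.3)² = 18400/42130 = 0.4368 m.

0.437 m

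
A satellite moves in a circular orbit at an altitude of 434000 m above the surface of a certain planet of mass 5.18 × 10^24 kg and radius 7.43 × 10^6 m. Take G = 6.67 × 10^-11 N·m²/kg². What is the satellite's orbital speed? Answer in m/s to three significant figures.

Orbital radius r = R + h = 7.43 × 10^6 + 434000 = 7.864 × 10^6 m.
Gravity supplies the centripetal force: G M m / r² = m v² / r, so v = √(GM/r).
v = √(6.67 × 10^-11 × 5.18 × 10^24 / 7.864 × 10^6) = √(4.394 × 10^7) = 6628 m/s.

6630 m/s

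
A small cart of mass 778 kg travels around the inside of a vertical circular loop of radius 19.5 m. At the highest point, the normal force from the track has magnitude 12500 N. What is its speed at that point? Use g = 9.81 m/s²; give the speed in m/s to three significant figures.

At the top, N + mg = mv²/r, so v = √(r(N/m + g)) = √(19.5 × (12500/778 + 9.81)) = √(19.5 × 25.88) = √504.6 = 22.46 m/s.

22.5 m/s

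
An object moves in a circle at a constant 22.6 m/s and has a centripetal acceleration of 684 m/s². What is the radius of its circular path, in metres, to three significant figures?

0.747 m

a_c = v²/r ⇒ r = v²/a_c = (22.6)²/684 = 510.8/684 = 0.7467 m.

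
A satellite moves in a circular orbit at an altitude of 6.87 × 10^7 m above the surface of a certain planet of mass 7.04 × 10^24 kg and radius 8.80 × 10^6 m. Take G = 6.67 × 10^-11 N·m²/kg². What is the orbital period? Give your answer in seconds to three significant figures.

r = R + h = 8.80 × 10^6 + 6.87 × 10^7 = 7.750 × 10^7 m. Gravity provides the centripetal force: G M m / r² = m v² / r ⇒ v = √(GM/r) = 2461 m/s.
T = 2πr/v = 2π × 7.750 × 10^7 / 2461 = 197800 s.

198000 s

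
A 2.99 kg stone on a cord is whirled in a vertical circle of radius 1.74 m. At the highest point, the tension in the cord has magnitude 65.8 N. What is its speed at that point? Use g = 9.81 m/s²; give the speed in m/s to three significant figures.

7.44 m/s

At the top, T + mg = mv²/r, so v = √(r(T/m + g)) = √(1.74 × (65.8/2.99 + 9.81)) = √(1.74 × 31.82) = √55.36 = 7.440 m/s.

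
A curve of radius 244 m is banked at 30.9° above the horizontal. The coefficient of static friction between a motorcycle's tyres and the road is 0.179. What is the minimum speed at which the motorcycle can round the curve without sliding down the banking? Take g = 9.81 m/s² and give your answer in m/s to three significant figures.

At the minimum speed, friction acts up the slope at its limiting value f = μN. Radially (horizontal, toward centre): N sinθ − μN cosθ = mv²/r. Vertically: N cosθ + μN sinθ = mg.
Dividing: v² = r g (sinθ − μcosθ)/(cosθ + μsinθ).
sinθ − μcosθ = 0.5135 − 0.179×0.8581 = 0.3599; cosθ + μsinθ = 0.8581 + 0.179×0.5135 = 0.9500.
v² = 244 × 9.81 × 0.3599/0.9500 = 906.9 m²/s², so v = 30.12 m/s.

30.1 m/s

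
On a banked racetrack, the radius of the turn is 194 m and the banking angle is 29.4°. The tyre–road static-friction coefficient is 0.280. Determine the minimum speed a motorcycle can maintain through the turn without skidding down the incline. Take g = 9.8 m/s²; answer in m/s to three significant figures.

At the minimum speed, friction acts up the slope at its limiting value f = μN. Radially (horizontal, toward centre): N sinθ − μN cosθ = mv²/r. Vertically: N cosθ + μN sinθ = mg.
Dividing: v² = r g (sinθ − μcosθ)/(cosθ + μsinθ).
sinθ − μcosθ = 0.4909 − 0.280×0.8712 = 0.2470; cosθ + μsinθ = 0.8712 + 0.280×0.4909 = 1.009.
v² = 194 × 9.8 × 0.2470/1.009 = 465.5 m²/s², so v = 21.58 m/s.

21.6 m/s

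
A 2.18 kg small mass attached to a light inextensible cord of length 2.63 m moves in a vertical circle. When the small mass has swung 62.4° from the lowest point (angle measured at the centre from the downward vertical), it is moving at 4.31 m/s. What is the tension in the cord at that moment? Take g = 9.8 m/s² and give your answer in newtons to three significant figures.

Take the radial direction toward the centre of the circle as positive. The component of the weight along the string toward the centre is −mg cos φ (φ measured from the bottom), so Newton's second law along the string gives T − mg cos φ = m v²/r.
cos 62.4° = 0.4633, so T = m(v²/r + g cos φ) = 2.18 × ((4.31)²/2.63 + 9.8 × 0.4633) = 2.18 × (7.063 + (4.540)) = 2.18 × 11.60 = 25.30 N.

25.3 N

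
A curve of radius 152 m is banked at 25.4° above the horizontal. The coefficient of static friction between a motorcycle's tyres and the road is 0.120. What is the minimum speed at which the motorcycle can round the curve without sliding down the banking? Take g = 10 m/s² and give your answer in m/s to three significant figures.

At the minimum speed, friction acts up the slope at its limiting value f = μN. Radially (horizontal, toward centre): N sinθ − μN cosθ = mv²/r. Vertically: N cosθ + μN sinθ = mg.
Dividing: v² = r g (sinθ − μcosθ)/(cosθ + μsinθ).
sinθ − μcosθ = 0.4289 − 0.120×0.9033 = 0.3205; cosθ + μsinθ = 0.9033 + 0.120×0.4289 = 0.9548.
v² = 152 × 10.0 × 0.3205/0.9548 = 510.3 m²/s², so v = 22.59 m/s.

22.6 m/s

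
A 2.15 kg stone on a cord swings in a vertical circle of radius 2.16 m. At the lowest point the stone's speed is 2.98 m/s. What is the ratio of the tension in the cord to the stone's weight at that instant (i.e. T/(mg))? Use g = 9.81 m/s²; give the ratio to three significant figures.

1.42

At the bottom, T − mg = mv²/r, so T = m(v²/r + g) and T/(mg) = v²/(rg) + 1 = (2.98)²/(2.16 × 9.81) + 1 = 0.4191 + 1 = 1.419.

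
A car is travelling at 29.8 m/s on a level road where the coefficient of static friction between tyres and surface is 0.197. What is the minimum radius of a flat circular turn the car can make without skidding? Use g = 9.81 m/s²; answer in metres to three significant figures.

460 m

At the limit, μ_s m g = m v²/r, so r_min = v²/(μ_s g) = (29.8)²/(0.197 × 9.81) = 888.0/1.933 = 459.5 m.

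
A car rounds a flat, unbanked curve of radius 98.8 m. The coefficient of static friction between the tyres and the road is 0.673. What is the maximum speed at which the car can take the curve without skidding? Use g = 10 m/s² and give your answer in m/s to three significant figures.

On a flat curve, static friction is the only horizontal force, so it must supply the full centripetal force: μ_s m g = m v²/r.
Mass cancels: v_max = √(μ_s g r) = √(0.673 × 10.0 × 98.8) = √664.9 = 25.79 m/s.

25.8 m/s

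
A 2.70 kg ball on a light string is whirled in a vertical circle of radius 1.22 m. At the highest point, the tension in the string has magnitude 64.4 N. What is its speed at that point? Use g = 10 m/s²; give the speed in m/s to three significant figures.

At the top, T + mg = mv²/r, so v = √(r(T/m + g)) = √(1.22 × (64.4/2.70 + 10.0)) = √(1.22 × 33.85) = √41.30 = 6.426 m/s.

6.43 m/s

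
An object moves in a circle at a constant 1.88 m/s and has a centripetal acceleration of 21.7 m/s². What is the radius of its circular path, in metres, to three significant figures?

a_c = v²/r ⇒ r = v²/a_c = (1.88)²/21.7 = 3.534/21.7 = 0.1629 m.

0.163 m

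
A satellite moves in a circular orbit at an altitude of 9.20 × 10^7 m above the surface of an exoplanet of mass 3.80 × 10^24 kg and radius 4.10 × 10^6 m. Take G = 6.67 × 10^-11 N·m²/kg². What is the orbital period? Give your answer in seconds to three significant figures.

372000 s

r = R + h = 4.10 × 10^6 + 9.20 × 10^7 = 9.610 × 10^7 m. Gravity provides the centripetal force: G M m / r² = m v² / r ⇒ v = √(GM/r) = 1624 m/s.
T = 2πr/v = 2π × 9.610 × 10^7 / 1624 = 371800 s.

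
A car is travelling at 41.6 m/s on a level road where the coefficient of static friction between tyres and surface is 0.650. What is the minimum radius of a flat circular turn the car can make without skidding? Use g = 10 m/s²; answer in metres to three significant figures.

266 m

At the limit, μ_s m g = m v²/r, so r_min = v²/(μ_s g) = (41.6)²/(0.650 × 10.0) = 1731/6.500 = 266.2 m.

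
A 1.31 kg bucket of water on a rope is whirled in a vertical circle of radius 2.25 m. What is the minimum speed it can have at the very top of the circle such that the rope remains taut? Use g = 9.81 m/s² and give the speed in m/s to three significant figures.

4.70 m/s

At the highest point the centre is directly below, so both the weight and T act inward: T + mg = mv²/r.
At minimum speed T → 0, so mg = mv_min²/r ⇒ v_min = √(g r) = √(9.81 × 2.25) = 4.698 m/s.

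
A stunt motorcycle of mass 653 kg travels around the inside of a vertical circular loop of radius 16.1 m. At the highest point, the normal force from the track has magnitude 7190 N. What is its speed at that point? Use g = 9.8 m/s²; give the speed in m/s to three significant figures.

18.3 m/s

At the top, N + mg = mv²/r, so v = √(r(N/m + g)) = √(16.1 × (7190/653 + 9.8)) = √(16.1 × 20.81) = √335.1 = 18.30 m/s.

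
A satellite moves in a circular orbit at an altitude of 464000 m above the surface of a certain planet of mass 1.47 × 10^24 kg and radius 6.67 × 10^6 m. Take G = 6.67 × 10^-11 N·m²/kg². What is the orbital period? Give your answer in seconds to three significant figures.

r = R + h = 6.67 × 10^6 + 464000 = 7.134 × 10^6 m. Gravity provides the centripetal force: G M m / r² = m v² / r ⇒ v = √(GM/r) = 3707 m/s.
T = 2πr/v = 2π × 7.134 × 10^6 / 3707 = 12090 s.

12100 s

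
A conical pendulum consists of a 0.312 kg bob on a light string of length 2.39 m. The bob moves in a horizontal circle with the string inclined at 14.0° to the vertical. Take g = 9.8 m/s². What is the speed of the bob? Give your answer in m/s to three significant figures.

The radius of the circle is r = L sinθ = 2.39 × sin 14.0° = 0.5782 m.
Horizontally T sinθ = mv²/r and vertically T cosθ = mg, so tanθ = v²/(rg).
v = √(r g tanθ) = √(0.5782 × 9.8 × 0.2493) = √1.413 = 1.189 m/s.

1.19 m/s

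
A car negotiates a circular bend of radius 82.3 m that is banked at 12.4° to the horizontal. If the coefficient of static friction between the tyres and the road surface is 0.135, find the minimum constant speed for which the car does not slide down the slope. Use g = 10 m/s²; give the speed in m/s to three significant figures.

At the minimum speed, friction acts up the slope at its limiting value f = μN. Radially (horizontal, toward centre): N sinθ − μN cosθ = mv²/r. Vertically: N cosθ + μN sinθ = mg.
Dividing: v² = r g (sinθ − μcosθ)/(cosθ + μsinθ).
sinθ − μcosθ = 0.2147 − 0.135×0.9767 = 0.08288; cosθ + μsinθ = 0.9767 + 0.135×0.2147 = 1.006.
v² = 82.3 × 10.0 × 0.08288/1.006 = 67.83 m²/s², so v = 8.236 m/s.

8.24 m/s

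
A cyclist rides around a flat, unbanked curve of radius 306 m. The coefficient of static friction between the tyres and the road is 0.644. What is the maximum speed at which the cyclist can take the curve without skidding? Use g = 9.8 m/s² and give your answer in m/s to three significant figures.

On a flat curve, static friction is the only horizontal force, so it must supply the full centripetal force: μ_s m g = m v²/r.
Mass cancels: v_max = √(μ_s g r) = √(0.644 × 9.8 × 306) = √1931 = 43.95 m/s.

43.9 m/s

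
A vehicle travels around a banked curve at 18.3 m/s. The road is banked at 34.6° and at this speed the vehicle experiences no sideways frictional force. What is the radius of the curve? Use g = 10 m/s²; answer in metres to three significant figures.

Frictionless banking: tanθ = v²/(rg), so r = v²/(g tanθ).
r = (18.3)²/(10.0 × tan 34.6°) = 334.9/(10.0 × 0.6899) = 334.9/6.899 = 48.55 m.

48.5 m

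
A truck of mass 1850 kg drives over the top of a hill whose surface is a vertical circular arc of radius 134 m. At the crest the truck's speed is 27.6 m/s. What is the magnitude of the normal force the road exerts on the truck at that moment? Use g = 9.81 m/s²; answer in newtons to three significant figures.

7630 N

At the crest the centripetal acceleration points downward (toward the centre of the arc), so mg − N = mv²/r.
N = m(g − v²/r) = 1850 × (9.81 − (27.6)²/134) = 1850 × (9.81 − 5.685) = 1850 × 4.125 = 7632 N.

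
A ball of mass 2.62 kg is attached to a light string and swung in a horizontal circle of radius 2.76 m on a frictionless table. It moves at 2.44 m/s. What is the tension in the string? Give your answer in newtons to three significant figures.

The tension is the only horizontal force, so it supplies the full centripetal force: T = m v²/r = 2.62 × (2.440)²/2.76 = 2.62 × 5.954/2.76 = 5.652 N.

5.65 N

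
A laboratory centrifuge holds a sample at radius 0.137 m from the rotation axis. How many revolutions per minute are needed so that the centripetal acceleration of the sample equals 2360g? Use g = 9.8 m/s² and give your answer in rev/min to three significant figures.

Require ω²r = 2360g, so ω = √(2360 × 9.8/0.137) = 410.9 rad/s.
In rev/min: ω × 60/(2π) = 410.9 × 60/(2π) = 3924 rev/min.

3920 rev/min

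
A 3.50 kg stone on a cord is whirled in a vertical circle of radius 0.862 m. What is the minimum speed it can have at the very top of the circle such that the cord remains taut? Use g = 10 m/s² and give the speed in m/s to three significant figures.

2.94 m/s

At the top, both weight mg and T point toward the centre: T + mg = mv²/r.
At minimum speed T → 0, so mg = mv_min²/r ⇒ v_min = √(g r) = √(10.0 × 0.862) = 2.936 m/s.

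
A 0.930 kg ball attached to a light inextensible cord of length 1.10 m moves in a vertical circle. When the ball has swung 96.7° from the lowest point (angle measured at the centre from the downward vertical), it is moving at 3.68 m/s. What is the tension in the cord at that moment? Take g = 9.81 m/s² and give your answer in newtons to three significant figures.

Take the radial direction toward the centre of the circle as positive. The component of the weight along the string toward the centre is −mg cos φ (φ measured from the bottom), so Newton's second law along the string gives T − mg cos φ = m v²/r.
cos 96.7° = -0.1167, so T = m(v²/r + g cos φ) = 0.930 × ((3.68)²/1.10 + 9.81 × -0.1167) = 0.930 × (12.31 + (-1.145)) = 0.930 × 11.17 = 10.39 N.

10.4 N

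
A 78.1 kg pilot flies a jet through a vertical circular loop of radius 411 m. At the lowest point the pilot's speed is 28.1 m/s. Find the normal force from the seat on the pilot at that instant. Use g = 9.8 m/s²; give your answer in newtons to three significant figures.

At the lowest point, N points up (toward the centre) and the weight mg points down (away from the centre), so the net inward force is N − mg = mv²/r.
N = m(v²/r + g) = 78.1 × ((28.1)²/411 + 9.8) = 78.1 × (1.921 + 9.8) = 78.1 × 11.72 = 915.4 N.

915 N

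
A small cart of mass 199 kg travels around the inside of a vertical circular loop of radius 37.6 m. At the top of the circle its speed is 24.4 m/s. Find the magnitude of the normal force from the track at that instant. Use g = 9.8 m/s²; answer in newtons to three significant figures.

1200 N

At the top, both N and the weight mg point inward (toward the centre), so N + mg = mv²/r.
N = m(v²/r − g) = 199 × ((24.4)²/37.6 − 9.8) = 199 × (15.83 − 9.8) = 199 × 6.034 = 1201 N.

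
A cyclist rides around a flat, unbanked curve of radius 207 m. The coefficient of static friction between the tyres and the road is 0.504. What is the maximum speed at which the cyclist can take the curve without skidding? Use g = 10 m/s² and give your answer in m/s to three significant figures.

32.3 m/s

On a flat curve, static friction is the only horizontal force, so it must supply the full centripetal force: μ_s m g = m v²/r.
Mass cancels: v_max = √(μ_s g r) = √(0.504 × 10.0 × 207) = √1043 = 32.30 m/s.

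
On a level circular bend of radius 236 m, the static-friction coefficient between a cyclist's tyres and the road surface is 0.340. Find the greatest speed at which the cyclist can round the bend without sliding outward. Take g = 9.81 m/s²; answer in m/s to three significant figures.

28.1 m/s

The only inward force on a level bend is static friction, so at the limit f_s = μ_s N = μ_s m g = m v²/r.
Mass cancels: v_max = √(μ_s g r) = √(0.340 × 9.81 × 236) = √787.2 = 28.06 m/s.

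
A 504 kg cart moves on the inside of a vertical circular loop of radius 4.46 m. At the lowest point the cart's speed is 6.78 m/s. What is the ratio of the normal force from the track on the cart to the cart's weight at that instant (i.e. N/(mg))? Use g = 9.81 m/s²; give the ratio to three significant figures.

2.05

At the bottom, N − mg = mv²/r, so N = m(v²/r + g) and N/(mg) = v²/(rg) + 1 = (6.78)²/(4.46 × 9.81) + 1 = 1.051 + 1 = 2.051.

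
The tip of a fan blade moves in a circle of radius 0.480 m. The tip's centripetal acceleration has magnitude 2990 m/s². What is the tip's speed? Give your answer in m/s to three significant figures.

a_c = v²/r ⇒ v = √(a_c · r) = √(2990 × 0.480) = √1435 = 37.88 m/s.

37.9 m/s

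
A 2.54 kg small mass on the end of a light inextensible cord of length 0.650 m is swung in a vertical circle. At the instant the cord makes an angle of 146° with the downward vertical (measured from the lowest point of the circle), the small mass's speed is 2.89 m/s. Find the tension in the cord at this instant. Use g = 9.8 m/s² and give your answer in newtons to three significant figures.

12.0 N

Take the radial direction toward the centre of the circle as positive. The component of the weight along the string toward the centre is −mg cos φ (φ measured from the bottom), so Newton's second law along the string gives T − mg cos φ = m v²/r.
cos 146° = -0.8290, so T = m(v²/r + g cos φ) = 2.54 × ((2.89)²/0.650 + 9.8 × -0.8290) = 2.54 × (12.85 + (-8.125)) = 2.54 × 4.725 = 12.00 N.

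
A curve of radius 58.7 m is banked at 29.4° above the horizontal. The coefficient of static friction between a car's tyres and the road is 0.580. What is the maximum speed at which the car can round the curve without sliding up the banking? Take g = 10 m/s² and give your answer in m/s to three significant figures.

31.6 m/s

At the maximum speed, friction acts down the slope at its limiting value f = μN. Radially (horizontal, toward centre): N sinθ + μN cosθ = mv²/r. Vertically: N cosθ − μN sinθ = mg.
Dividing: v² = r g (sinθ + μcosθ)/(cosθ − μsinθ).
sinθ + μcosθ = 0.4909 + 0.580×0.8712 = 0.9962; cosθ − μsinθ = 0.8712 − 0.580×0.4909 = 0.5865.
v² = 58.7 × 10.0 × 0.9962/0.5865 = 997.1 m²/s², so v = 31.58 m/s.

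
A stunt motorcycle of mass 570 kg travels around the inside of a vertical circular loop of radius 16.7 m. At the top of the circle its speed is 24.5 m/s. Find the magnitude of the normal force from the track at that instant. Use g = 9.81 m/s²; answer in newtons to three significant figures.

14900 N

At the top, both N and the weight mg point inward (toward the centre), so N + mg = mv²/r.
N = m(v²/r − g) = 570 × ((24.5)²/16.7 − 9.81) = 570 × (35.94 − 9.81) = 570 × 26.13 = 14900 N.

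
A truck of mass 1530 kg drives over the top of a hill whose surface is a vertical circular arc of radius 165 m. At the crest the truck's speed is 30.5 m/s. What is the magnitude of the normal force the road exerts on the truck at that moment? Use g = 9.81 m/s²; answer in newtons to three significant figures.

6380 N

At the crest the centripetal acceleration points downward (toward the centre of the arc), so mg − N = mv²/r.
N = m(g − v²/r) = 1530 × (9.81 − (30.5)²/165) = 1530 × (9.81 − 5.638) = 1530 × 4.172 = 6383 N.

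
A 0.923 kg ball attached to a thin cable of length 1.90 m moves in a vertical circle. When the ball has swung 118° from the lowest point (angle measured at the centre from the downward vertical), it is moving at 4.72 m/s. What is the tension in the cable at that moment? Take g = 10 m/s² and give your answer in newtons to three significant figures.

6.49 N

Take the radial direction toward the centre of the circle as positive. The component of the weight along the string toward the centre is −mg cos φ (φ measured from the bottom), so Newton's second law along the string gives T − mg cos φ = m v²/r.
cos 118° = -0.4695, so T = m(v²/r + g cos φ) = 0.923 × ((4.72)²/1.90 + 10.0 × -0.4695) = 0.923 × (11.73 + (-4.695)) = 0.923 × 7.031 = 6.489 N.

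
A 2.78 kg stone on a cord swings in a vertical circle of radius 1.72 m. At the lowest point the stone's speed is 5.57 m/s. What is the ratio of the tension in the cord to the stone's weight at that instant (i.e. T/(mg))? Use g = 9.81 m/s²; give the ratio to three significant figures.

At the bottom, T − mg = mv²/r, so T = m(v²/r + g) and T/(mg) = v²/(rg) + 1 = (5.57)²/(1.72 × 9.81) + 1 = 1.839 + 1 = 2.839.

2.84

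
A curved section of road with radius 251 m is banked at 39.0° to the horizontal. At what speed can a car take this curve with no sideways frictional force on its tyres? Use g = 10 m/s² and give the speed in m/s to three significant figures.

45.1 m/s

On a frictionless banked curve, N sinθ = mv²/r and N cosθ = mg, so tanθ = v²/(rg).
v = √(r g tanθ) = √(251 × 10.0 × tan 39.0°) = √(251 × 10.0 × 0.8098) = √2033 = 45.08 m/s.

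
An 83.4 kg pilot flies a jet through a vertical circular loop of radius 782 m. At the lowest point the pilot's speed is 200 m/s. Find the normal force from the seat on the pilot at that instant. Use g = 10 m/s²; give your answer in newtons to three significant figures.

At the lowest point, N points up (toward the centre) and the weight mg points down (away from the centre), so the net inward force is N − mg = mv²/r.
N = m(v²/r + g) = 83.4 × ((200)²/782 + 10.0) = 83.4 × (51.15 + 10.0) = 83.4 × 61.15 = 5100 N.

5100 N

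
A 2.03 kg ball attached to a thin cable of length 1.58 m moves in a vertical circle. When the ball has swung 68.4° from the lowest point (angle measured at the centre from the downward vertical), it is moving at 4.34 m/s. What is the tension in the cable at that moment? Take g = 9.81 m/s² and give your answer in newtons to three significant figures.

31.5 N

Take the radial direction toward the centre of the circle as positive. The component of the weight along the string toward the centre is −mg cos φ (φ measured from the bottom), so Newton's second law along the string gives T − mg cos φ = m v²/r.
cos 68.4° = 0.3681, so T = m(v²/r + g cos φ) = 2.03 × ((4.34)²/1.58 + 9.81 × 0.3681) = 2.03 × (11.92 + (3.611)) = 2.03 × 15.53 = 31.53 N.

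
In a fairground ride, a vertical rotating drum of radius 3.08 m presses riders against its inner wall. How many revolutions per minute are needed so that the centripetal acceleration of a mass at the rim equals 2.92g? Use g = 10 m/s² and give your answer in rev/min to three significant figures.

29.4 rev/min

Require ω²r = 2.92g, so ω = √(2.92 × 10.0/3.08) = 3.079 rad/s.
In rev/min: ω × 60/(2π) = 3.079 × 60/(2π) = 29.40 rev/min.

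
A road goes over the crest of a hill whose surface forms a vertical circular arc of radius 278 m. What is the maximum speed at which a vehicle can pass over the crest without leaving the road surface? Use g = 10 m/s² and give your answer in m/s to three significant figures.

At the crest the centre of the circle is below the vehicle, so the net downward (centripetal) force is mg − N = mv²/r.
The vehicle leaves the road when N → 0, giving v_max = √(g r) = √(10.0 × 278) = 52.73 m/s.

52.7 m/s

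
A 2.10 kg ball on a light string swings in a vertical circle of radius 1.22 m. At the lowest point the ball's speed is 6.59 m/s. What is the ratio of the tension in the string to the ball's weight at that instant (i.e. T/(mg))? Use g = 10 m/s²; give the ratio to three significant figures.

4.56

At the bottom, T − mg = mv²/r, so T = m(v²/r + g) and T/(mg) = v²/(rg) + 1 = (6.59)²/(1.22 × 10.0) + 1 = 3.560 + 1 = 4.560.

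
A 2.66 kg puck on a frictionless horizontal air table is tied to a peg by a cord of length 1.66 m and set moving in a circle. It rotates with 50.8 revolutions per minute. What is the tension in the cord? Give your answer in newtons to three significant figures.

ω = 50.8 rev/min × 2π/60 = 5.320 rad/s, so v = ωr = 5.320 × 1.66 = 8.831 m/s.
The tension is the only horizontal force, so it supplies the full centripetal force: T = m v²/r = 2.66 × (8.831)²/1.66 = 2.66 × 77.98/1.66 = 125.0 N.

125 N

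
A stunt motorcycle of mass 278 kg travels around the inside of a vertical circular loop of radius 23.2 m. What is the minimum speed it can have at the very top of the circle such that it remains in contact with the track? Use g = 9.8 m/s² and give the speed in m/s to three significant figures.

At the top, both weight mg and N point toward the centre: N + mg = mv²/r.
At minimum speed N → 0, so mg = mv_min²/r ⇒ v_min = √(g r) = √(9.8 × 23.2) = 15.08 m/s.

15.1 m/s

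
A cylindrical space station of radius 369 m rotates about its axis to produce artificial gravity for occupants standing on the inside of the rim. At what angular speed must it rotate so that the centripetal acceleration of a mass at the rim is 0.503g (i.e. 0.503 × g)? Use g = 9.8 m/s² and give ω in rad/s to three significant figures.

Centripetal acceleration a_c = ω²r. Setting ω²r = 0.503g:
ω = √(0.503g / r) = √(0.503 × 9.8 / 369) = √0.01336 = 0.1156 rad/s.

0.116 rad/s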